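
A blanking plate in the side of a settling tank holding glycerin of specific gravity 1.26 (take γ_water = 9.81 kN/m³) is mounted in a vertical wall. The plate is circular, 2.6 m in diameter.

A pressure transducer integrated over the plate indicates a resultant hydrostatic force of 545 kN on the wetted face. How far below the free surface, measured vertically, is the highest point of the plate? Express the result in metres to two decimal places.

d_top ≈ 7.00 m

γ = 1.26 × 9.81 = 12.3606 kN/m³.
A = π(1.3)² = 5.30929 m².
From F = γ·h_c·A, the centroid depth is h_c = 545/(12.3606 × 5.30929) = 8.30463 m.
The centroid is at the centre, 1.3 m below the top of the plate, so the highest point sits at h_top = 8.30463 − 1.3 = 7.00463 m below the surface.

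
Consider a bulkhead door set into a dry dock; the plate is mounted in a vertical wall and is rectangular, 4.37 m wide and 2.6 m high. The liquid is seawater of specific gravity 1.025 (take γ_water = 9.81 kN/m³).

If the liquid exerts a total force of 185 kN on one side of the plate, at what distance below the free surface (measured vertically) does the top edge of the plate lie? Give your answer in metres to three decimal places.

γ = 1.025 × 9.81 = 10.05525 kN/m³.
A = 4.37 × 2.6 = 11.362 m².
From F = γ·h_c·A, the centroid depth is h_c = 185/(10.05525 × 11.362) = 1.61929 m.
The centroid lies 2.6/2 = 1.3 m below the top edge, so the top edge sits at h_top = 1.61929 − 1.3 = 0.31929 m below the surface.

d_top ≈ 0.319 m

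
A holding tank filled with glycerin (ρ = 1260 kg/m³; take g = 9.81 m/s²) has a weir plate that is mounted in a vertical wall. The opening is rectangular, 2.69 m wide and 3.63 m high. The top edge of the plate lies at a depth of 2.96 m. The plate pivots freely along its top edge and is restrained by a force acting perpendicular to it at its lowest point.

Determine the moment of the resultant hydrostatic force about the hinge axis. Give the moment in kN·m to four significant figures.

M ≈ 1179 kN·m

γ = ρg = 1260 × 9.81 / 1000 = 12.3606 kN/m³.
The centroid lies 3.63/2 = 1.815 m below the top edge, so the centroid depth is h_c = 2.96 + 1.815 = 4.775 m.
A = 2.69 × 3.63 = 9.7647 m².
Resultant F = γ·h_c·A = 12.3606 × 4.775 × 9.7647 = 576.331 kN.
I_c = b·h³/12 = 2.69 × 3.63³/12 = 10.7224 m⁴.
Centre of pressure: y_p = y_c + I_c/(y_c·A) = 4.775 + 10.7224/(4.775 × 9.7647) = 4.775 + 0.229964 = 5.00496 m along the plane.
The resultant acts 1.815 + 0.229964 = 2.04496 m (along the plate) below the hinge at the top edge, so the moment about the hinge is M = F × 2.04496 = 576.331 × 2.04496 = 1178.57 kN·m.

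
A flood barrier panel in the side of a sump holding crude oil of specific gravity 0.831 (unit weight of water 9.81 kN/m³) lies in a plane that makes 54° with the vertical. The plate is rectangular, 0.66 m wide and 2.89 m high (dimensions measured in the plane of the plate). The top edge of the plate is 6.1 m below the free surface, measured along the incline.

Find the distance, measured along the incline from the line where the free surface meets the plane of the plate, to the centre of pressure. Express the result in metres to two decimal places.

γ = 0.831 × 9.81 = 8.15211 kN/m³.
The plate makes 54° with the vertical, i.e. θ = 90° − 54° = 36° to the horizontal. Measuring y along the incline from the free-surface line, vertical depth h = y·sinθ with sinθ = 0.587785.
The centroid lies 2.89/2 = 1.445 m below the top edge, so y_c = 6.1 + 1.445 = 7.545 m and h_c = 7.545 × 0.587785 = 4.43484 m.
A = 0.66 × 2.89 = 1.9074 m².
Resultant F = γ·h_c·A = 8.15211 × 4.43484 × 1.9074 = 68.9588 kN.
I_c = b·h³/12 = 0.66 × 2.89³/12 = 1.32757 m⁴.
Centre of pressure: y_p = y_c + I_c/(y_c·A) = 7.545 + 1.32757/(7.545 × 1.9074) = 7.545 + 0.0922479 = 7.63725 m along the plane.

y_p = 7.64 m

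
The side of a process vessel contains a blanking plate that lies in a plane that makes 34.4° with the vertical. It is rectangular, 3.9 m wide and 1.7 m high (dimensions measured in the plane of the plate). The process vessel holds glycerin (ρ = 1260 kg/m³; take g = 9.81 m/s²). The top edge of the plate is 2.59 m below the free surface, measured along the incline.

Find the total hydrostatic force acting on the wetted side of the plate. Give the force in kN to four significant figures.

F ≈ 232.6 kN

γ = ρg = 1260 × 9.81 / 1000 = 12.3606 kN/m³.
The plate makes 34.4° with the vertical, i.e. θ = 90° − 34.4° = 55.6° to the horizontal. Measuring y along the incline from the free-surface line, vertical depth h = y·sinθ with sinθ = 0.825113.
The centroid lies 1.7/2 = 0.85 m below the top edge, so y_c = 2.59 + 0.85 = 3.44 m and h_c = 3.44 × 0.825113 = 2.83839 m.
A = 3.9 × 1.7 = 6.63 m².
Resultant F = γ·h_c·A = 12.3606 × 2.83839 × 6.63 = 232.608 kN.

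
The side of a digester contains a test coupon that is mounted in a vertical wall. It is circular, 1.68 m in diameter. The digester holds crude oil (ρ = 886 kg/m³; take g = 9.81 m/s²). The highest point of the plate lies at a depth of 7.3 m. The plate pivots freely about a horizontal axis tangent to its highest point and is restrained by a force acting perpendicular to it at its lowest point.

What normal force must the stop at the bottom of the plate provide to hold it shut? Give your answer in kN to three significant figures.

P ≈ 80.4 kN

γ = ρg = 886 × 9.81 / 1000 = 8.69166 kN/m³.
The centroid is at the centre, 0.84 m below the top of the plate, so the centroid depth is h_c = 7.3 + 0.84 = 8.14 m.
A = π(0.84)² = 2.21671 m².
Resultant F = γ·h_c·A = 8.69166 × 8.14 × 2.21671 = 156.832 kN.
I_c = πr⁴/4 = π × 0.84⁴/4 = 0.391027 m⁴.
Centre of pressure: y_p = y_c + I_c/(y_c·A) = 8.14 + 0.391027/(8.14 × 2.21671) = 8.14 + 0.0216707 = 8.16167 m along the plane.
The resultant acts 0.84 + 0.0216707 = 0.861671 m (along the plate) below the hinge at the top edge, so the moment about the hinge is M = F × 0.861671 = 156.832 × 0.861671 = 135.138 kN·m.
A normal force at the bottom, 1.68 m from the hinge, must supply this moment: P = 135.138/1.68 = 80.4393 kN.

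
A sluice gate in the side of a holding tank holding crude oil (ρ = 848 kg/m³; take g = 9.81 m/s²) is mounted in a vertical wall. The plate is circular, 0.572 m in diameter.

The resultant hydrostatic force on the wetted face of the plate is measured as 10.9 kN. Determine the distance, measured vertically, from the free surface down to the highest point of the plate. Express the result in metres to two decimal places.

γ = ρg = 848 × 9.81 / 1000 = 8.31888 kN/m³.
A = π(0.286)² = 0.25697 m².
From F = γ·h_c·A, the centroid depth is h_c = 10.9/(8.31888 × 0.25697) = 5.09893 m.
The centroid is at the centre, 0.286 m below the top of the plate, so the highest point sits at h_top = 5.09893 − 0.286 = 4.81293 m below the surface.

d_top ≈ 4.81 m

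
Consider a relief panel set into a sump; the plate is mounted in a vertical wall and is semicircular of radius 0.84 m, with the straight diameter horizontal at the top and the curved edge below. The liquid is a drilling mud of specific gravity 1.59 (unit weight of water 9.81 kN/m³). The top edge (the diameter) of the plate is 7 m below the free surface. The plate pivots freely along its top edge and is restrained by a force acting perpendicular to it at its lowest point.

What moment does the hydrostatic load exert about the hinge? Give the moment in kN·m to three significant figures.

M ≈ 46.2 kN·m

γ = 1.59 × 9.81 = 15.5979 kN/m³.
The centroid of a semicircle lies 4r/(3π) = 0.356507 m from the diameter, here below the top edge, so the centroid depth is h_c = 7 + 0.356507 = 7.35651 m.
A = πr²/2 = π × 0.84²/2 = 1.10835 m².
Resultant F = γ·h_c·A = 15.5979 × 7.35651 × 1.10835 = 127.179 kN.
I_c = (π/8 − 8/(9π))·r⁴ = 0.109757 × 0.84⁴ = 0.0546449 m⁴.
Centre of pressure: y_p = y_c + I_c/(y_c·A) = 7.35651 + 0.0546449/(7.35651 × 1.10835) = 7.35651 + 0.00670195 = 7.36321 m along the plane.
The resultant acts 0.356507 + 0.00670195 = 0.363209 m (along the plate) below the hinge at the top edge, so the moment about the hinge is M = F × 0.363209 = 127.179 × 0.363209 = 46.1926 kN·m.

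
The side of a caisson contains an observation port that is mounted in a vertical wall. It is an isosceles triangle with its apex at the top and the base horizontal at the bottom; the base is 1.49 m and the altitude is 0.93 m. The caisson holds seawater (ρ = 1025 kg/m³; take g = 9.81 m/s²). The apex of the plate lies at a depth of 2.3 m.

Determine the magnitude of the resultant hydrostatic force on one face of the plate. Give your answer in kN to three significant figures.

γ = ρg = 1025 × 9.81 / 1000 = 10.05525 kN/m³.
With the apex up, the centroid sits 2h/3 = 2 × 0.93/3 = 0.62 m below the apex, so the centroid depth is h_c = 2.3 + 0.62 = 2.92 m.
A = ½ × 1.49 × 0.93 = 0.69285 m².
Resultant F = γ·h_c·A = 10.05525 × 2.92 × 0.69285 = 20.343 kN.

F ≈ 20.3 kN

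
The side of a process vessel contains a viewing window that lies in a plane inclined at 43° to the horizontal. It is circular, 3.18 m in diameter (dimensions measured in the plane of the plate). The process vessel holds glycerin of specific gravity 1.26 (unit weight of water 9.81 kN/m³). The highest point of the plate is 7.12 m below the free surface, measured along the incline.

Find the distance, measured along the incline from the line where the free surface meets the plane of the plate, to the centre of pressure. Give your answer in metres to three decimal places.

γ = 1.26 × 9.81 = 12.3606 kN/m³.
Let θ = 43° be the plate's angle to the horizontal; measure y along the incline from where the plane meets the free surface. Vertical depth h = y·sinθ with sinθ = 0.681998.
The centroid is at the centre, 1.59 m below the top of the plate, so y_c = 7.12 + 1.59 = 8.71 m and h_c = 8.71 × 0.681998 = 5.9402 m.
A = π(1.59)² = 7.94226 m².
Resultant F = γ·h_c·A = 12.3606 × 5.9402 × 7.94226 = 583.156 kN.
I_c = πr⁴/4 = π × 1.59⁴/4 = 5.01971 m⁴.
Centre of pressure: y_p = y_c + I_c/(y_c·A) = 8.71 + 5.01971/(8.71 × 7.94226) = 8.71 + 0.0725632 = 8.78256 m along the plane.

y_p = 8.783 m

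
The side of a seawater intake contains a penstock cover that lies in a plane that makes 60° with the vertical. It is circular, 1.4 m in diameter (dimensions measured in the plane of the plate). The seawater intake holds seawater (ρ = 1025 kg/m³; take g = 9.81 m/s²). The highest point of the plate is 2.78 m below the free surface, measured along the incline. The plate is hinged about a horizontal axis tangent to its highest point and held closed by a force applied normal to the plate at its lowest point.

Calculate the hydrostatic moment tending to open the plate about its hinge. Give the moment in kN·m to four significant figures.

M ≈ 19.80 kN·m

γ = ρg = 1025 × 9.81 / 1000 = 10.05525 kN/m³.
The plate makes 60° with the vertical, i.e. θ = 90° − 60° = 30° to the horizontal. Measuring y along the incline from the free-surface line, vertical depth h = y·sinθ with sinθ = 0.500000.
The centroid is at the centre, 0.7 m below the top of the plate, so y_c = 2.78 + 0.7 = 3.48 m and h_c = 3.48 × 0.500000 = 1.74 m.
A = π(0.7)² = 1.53938 m².
Resultant F = γ·h_c·A = 10.05525 × 1.74 × 1.53938 = 26.9332 kN.
I_c = πr⁴/4 = π × 0.7⁴/4 = 0.188574 m⁴.
Centre of pressure: y_p = y_c + I_c/(y_c·A) = 3.48 + 0.188574/(3.48 × 1.53938) = 3.48 + 0.0352011 = 3.5152 m along the plane.
The resultant acts 0.7 + 0.0352011 = 0.735201 m (along the plate) below the hinge at the top edge, so the moment about the hinge is M = F × 0.735201 = 26.9332 × 0.735201 = 19.8013 kN·m.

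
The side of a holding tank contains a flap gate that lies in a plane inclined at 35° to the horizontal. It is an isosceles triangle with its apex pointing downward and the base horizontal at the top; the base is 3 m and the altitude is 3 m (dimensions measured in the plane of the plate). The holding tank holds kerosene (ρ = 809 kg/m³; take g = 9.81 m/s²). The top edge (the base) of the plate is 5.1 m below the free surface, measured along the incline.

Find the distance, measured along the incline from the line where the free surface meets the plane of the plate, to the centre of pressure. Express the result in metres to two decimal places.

γ = ρg = 809 × 9.81 / 1000 = 7.93629 kN/m³.
Let θ = 35° be the plate's angle to the horizontal; measure y along the incline from where the plane meets the free surface. Vertical depth h = y·sinθ with sinθ = 0.573576.
With the apex down, the centroid sits h/3 = 3/3 = 1 m below the base (the top edge), so y_c = 5.1 + 1 = 6.1 m and h_c = 6.1 × 0.573576 = 3.49881 m.
A = ½ × 3 × 3 = 4.5 m².
Resultant F = γ·h_c·A = 7.93629 × 3.49881 × 4.5 = 124.954 kN.
I_c = b·h³/36 = 3 × 3³/36 = 2.25 m⁴.
Centre of pressure: y_p = y_c + I_c/(y_c·A) = 6.1 + 2.25/(6.1 × 4.5) = 6.1 + 0.0819672 = 6.18197 m along the plane.

y_p = 6.18 m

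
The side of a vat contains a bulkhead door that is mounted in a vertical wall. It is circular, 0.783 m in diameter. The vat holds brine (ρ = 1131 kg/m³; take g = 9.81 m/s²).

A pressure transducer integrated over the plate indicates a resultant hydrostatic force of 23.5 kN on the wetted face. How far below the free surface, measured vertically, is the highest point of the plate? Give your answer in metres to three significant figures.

d_top ≈ 4.01 m

γ = ρg = 1131 × 9.81 / 1000 = 11.09511 kN/m³.
A = π(0.3915)² = 0.481519 m².
From F = γ·h_c·A, the centroid depth is h_c = 23.5/(11.09511 × 0.481519) = 4.39868 m.
The centroid is at the centre, 0.3915 m below the top of the plate, so the highest point sits at h_top = 4.39868 − 0.3915 = 4.00718 m below the surface.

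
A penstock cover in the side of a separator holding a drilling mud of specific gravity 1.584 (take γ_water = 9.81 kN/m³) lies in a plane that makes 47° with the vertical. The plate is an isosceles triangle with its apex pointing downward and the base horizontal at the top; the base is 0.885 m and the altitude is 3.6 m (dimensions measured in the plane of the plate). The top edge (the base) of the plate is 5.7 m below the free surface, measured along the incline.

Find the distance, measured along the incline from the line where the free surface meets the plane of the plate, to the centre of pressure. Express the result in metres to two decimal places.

γ = 1.584 × 9.81 = 15.53904 kN/m³.
The plate makes 47° with the vertical, i.e. θ = 90° − 47° = 43° to the horizontal. Measuring y along the incline from the free-surface line, vertical depth h = y·sinθ with sinθ = 0.681998.
With the apex down, the centroid sits h/3 = 3.6/3 = 1.2 m below the base (the top edge), so y_c = 5.7 + 1.2 = 6.9 m and h_c = 6.9 × 0.681998 = 4.70579 m.
A = ½ × 0.885 × 3.6 = 1.593 m².
Resultant F = γ·h_c·A = 15.53904 × 4.70579 × 1.593 = 116.486 kN.
I_c = b·h³/36 = 0.885 × 3.6³/36 = 1.14696 m⁴.
Centre of pressure: y_p = y_c + I_c/(y_c·A) = 6.9 + 1.14696/(6.9 × 1.593) = 6.9 + 0.104348 = 7.00435 m along the plane.

y_p = 7.00 m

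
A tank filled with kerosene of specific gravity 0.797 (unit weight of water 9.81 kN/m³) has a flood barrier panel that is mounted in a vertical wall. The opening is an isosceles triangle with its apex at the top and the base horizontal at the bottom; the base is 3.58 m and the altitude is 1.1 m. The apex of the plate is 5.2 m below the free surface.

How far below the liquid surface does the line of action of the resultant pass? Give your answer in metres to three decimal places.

h_p = 5.945 m

γ = 0.797 × 9.81 = 7.81857 kN/m³.
With the apex up, the centroid sits 2h/3 = 2 × 1.1/3 = 0.733333 m below the apex, so the centroid depth is h_c = 5.2 + 0.733333 = 5.93333 m.
A = ½ × 3.58 × 1.1 = 1.969 m².
Resultant F = γ·h_c·A = 7.81857 × 5.93333 × 1.969 = 91.3422 kN.
I_c = b·h³/36 = 3.58 × 1.1³/36 = 0.132361 m⁴.
Centre of pressure: y_p = y_c + I_c/(y_c·A) = 5.93333 + 0.132361/(5.93333 × 1.969) = 5.93333 + 0.0113296 = 5.94466 m along the plane.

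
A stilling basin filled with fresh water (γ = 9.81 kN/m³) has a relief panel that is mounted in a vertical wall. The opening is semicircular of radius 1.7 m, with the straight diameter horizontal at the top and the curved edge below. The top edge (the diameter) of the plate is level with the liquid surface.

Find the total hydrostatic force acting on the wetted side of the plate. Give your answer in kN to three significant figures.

γ = 9.81 kN/m³.
The centroid of a semicircle lies 4r/(3π) = 0.721502 m from the diameter, here below the top edge, so the centroid depth is h_c = 0.721502 m.
A = πr²/2 = π × 1.7²/2 = 4.5396 m².
Resultant F = γ·h_c·A = 9.81 × 0.721502 × 4.5396 = 32.131 kN.

F ≈ 32.1 kN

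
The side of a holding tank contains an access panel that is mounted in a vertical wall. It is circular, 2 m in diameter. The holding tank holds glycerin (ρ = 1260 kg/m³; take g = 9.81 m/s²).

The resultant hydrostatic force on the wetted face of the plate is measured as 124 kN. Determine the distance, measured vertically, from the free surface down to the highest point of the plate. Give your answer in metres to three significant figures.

d_top ≈ 2.19 m

γ = ρg = 1260 × 9.81 / 1000 = 12.3606 kN/m³.
A = π(1)² = 3.14159 m².
From F = γ·h_c·A, the centroid depth is h_c = 124/(12.3606 × 3.14159) = 3.19325 m.
The centroid is at the centre, 1 m below the top of the plate, so the highest point sits at h_top = 3.19325 − 1 = 2.19325 m below the surface.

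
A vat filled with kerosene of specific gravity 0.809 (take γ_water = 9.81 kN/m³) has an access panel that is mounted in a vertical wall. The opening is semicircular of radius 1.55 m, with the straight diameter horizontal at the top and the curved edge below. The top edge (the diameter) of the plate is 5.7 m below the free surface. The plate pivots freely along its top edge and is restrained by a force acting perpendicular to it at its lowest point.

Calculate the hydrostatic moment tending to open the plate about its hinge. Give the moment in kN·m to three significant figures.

M ≈ 130 kN·m

γ = 0.809 × 9.81 = 7.93629 kN/m³.
The centroid of a semicircle lies 4r/(3π) = 0.65784 m from the diameter, here below the top edge, so the centroid depth is h_c = 5.7 + 0.65784 = 6.35784 m.
A = πr²/2 = π × 1.55²/2 = 3.77384 m².
Resultant F = γ·h_c·A = 7.93629 × 6.35784 × 3.77384 = 190.419 kN.
I_c = (π/8 − 8/(9π))·r⁴ = 0.109757 × 1.55⁴ = 0.633518 m⁴.
Centre of pressure: y_p = y_c + I_c/(y_c·A) = 6.35784 + 0.633518/(6.35784 × 3.77384) = 6.35784 + 0.0264038 = 6.38424 m along the plane.
The resultant acts 0.65784 + 0.0264038 = 0.684244 m (along the plate) below the hinge at the top edge, so the moment about the hinge is M = F × 0.684244 = 190.419 × 0.684244 = 130.293 kN·m.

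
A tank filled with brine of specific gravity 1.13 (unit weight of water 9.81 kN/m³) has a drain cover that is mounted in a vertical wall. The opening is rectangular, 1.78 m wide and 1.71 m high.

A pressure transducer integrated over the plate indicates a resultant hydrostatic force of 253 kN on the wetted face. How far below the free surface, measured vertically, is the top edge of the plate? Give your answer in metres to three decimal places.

d_top ≈ 6.643 m

γ = 1.13 × 9.81 = 11.0853 kN/m³.
A = 1.78 × 1.71 = 3.0438 m².
From F = γ·h_c·A, the centroid depth is h_c = 253/(11.0853 × 3.0438) = 7.4982 m.
The centroid lies 1.71/2 = 0.855 m below the top edge, so the top edge sits at h_top = 7.4982 − 0.855 = 6.6432 m below the surface.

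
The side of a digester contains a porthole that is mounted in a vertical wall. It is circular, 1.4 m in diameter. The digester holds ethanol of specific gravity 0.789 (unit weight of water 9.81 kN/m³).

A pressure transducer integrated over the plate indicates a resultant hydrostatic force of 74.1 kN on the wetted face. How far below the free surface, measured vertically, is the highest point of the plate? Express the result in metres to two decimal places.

γ = 0.789 × 9.81 = 7.74009 kN/m³.
A = π(0.7)² = 1.53938 m².
From F = γ·h_c·A, the centroid depth is h_c = 74.1/(7.74009 × 1.53938) = 6.21908 m.
The centroid is at the centre, 0.7 m below the top of the plate, so the highest point sits at h_top = 6.21908 − 0.7 = 5.51908 m below the surface.

d_top ≈ 5.52 m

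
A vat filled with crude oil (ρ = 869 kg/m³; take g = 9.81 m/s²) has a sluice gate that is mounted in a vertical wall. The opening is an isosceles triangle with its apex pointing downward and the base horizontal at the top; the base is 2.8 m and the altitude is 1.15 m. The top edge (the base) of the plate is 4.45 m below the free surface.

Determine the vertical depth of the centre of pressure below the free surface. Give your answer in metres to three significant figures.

h_p = 4.85 m

γ = ρg = 869 × 9.81 / 1000 = 8.52489 kN/m³.
With the apex down, the centroid sits h/3 = 1.15/3 = 0.383333 m below the base (the top edge), so the centroid depth is h_c = 4.45 + 0.383333 = 4.83333 m.
A = ½ × 2.8 × 1.15 = 1.61 m².
Resultant F = γ·h_c·A = 8.52489 × 4.83333 × 1.61 = 66.3378 kN.
I_c = b·h³/36 = 2.8 × 1.15³/36 = 0.11829 m⁴.
Centre of pressure: y_p = y_c + I_c/(y_c·A) = 4.83333 + 0.11829/(4.83333 × 1.61) = 4.83333 + 0.0152011 = 4.84853 m along the plane.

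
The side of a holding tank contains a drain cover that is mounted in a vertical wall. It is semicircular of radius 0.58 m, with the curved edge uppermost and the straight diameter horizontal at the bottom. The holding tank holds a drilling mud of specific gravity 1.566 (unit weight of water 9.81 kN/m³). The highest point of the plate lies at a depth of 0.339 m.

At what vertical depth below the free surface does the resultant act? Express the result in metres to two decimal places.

γ = 1.566 × 9.81 = 15.36246 kN/m³.
The centroid lies 4r/(3π) = 0.24616 m above the diameter, so r − 4r/(3π) = 0.58 − 0.24616 = 0.33384 m below the topmost point, so the centroid depth is h_c = 0.339 + 0.33384 = 0.67284 m.
A = πr²/2 = π × 0.58²/2 = 0.528416 m².
Resultant F = γ·h_c·A = 15.36246 × 0.67284 × 0.528416 = 5.46196 kN.
I_c = (π/8 − 8/(9π))·r⁴ = 0.109757 × 0.58⁴ = 0.0124206 m⁴.
Centre of pressure: y_p = y_c + I_c/(y_c·A) = 0.67284 + 0.0124206/(0.67284 × 0.528416) = 0.67284 + 0.0349345 = 0.707774 m along the plane.

h_p = 0.71 m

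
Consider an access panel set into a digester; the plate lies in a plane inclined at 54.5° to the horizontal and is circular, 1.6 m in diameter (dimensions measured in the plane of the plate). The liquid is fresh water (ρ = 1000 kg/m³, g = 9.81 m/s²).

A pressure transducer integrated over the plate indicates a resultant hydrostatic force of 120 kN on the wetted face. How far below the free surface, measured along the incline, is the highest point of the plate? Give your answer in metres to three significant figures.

γ = ρg = 1000 × 9.81 = 9810 N/m³ = 9.81 kN/m³.
A = π(0.8)² = 2.01062 m².
From F = γ·h_c·A, the centroid depth is h_c = 120/(9.81 × 2.01062) = 6.0839 m.
Let θ = 54.5° be the plate's angle to the horizontal; measure y along the incline from where the plane meets the free surface. Vertical depth h = y·sinθ with sinθ = 0.814116.
Along the incline, y_c = h_c/sinθ = 6.0839/0.814116 = 7.47301 m.
The centroid is at the centre, 0.8 m below the top of the plate, so the highest point sits at y_top = 7.47301 − 0.8 = 6.67301 m along the incline.

y_top ≈ 6.67 m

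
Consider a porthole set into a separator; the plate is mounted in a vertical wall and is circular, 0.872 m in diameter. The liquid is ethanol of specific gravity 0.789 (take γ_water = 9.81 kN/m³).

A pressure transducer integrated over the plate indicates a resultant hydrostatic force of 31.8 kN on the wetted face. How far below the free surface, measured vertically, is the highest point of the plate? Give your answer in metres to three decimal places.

d_top ≈ 6.444 m

γ = 0.789 × 9.81 = 7.74009 kN/m³.
A = π(0.436)² = 0.597204 m².
From F = γ·h_c·A, the centroid depth is h_c = 31.8/(7.74009 × 0.597204) = 6.87952 m.
The centroid is at the centre, 0.436 m below the top of the plate, so the highest point sits at h_top = 6.87952 − 0.436 = 6.44352 m below the surface.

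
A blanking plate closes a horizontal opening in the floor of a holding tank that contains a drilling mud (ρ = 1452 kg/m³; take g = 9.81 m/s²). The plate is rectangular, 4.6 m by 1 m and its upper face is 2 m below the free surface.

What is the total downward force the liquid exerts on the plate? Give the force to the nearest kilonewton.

F ≈ 131 kN

γ = ρg = 1452 × 9.81 / 1000 = 14.24412 kN/m³.
The plate is horizontal, so pressure is uniform at p = γ·h = 14.24412 × 2 = 28.4882 kN/m².
A = 4.6 × 1 = 4.6 m².
F = p·A = 28.4882 × 4.6 = 131.046 kN.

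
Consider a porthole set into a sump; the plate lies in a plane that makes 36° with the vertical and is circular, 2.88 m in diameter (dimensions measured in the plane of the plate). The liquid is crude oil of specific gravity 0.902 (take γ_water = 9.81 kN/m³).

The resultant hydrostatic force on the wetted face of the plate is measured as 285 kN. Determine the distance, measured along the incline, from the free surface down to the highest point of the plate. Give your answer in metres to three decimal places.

y_top ≈ 4.671 m

γ = 0.902 × 9.81 = 8.84862 kN/m³.
A = π(1.44)² = 6.51441 m².
From F = γ·h_c·A, the centroid depth is h_c = 285/(8.84862 × 6.51441) = 4.94418 m.
The plate makes 36° with the vertical, i.e. θ = 90° − 36° = 54° to the horizontal. Measuring y along the incline from the free-surface line, vertical depth h = y·sinθ with sinθ = 0.809017.
Along the incline, y_c = h_c/sinθ = 4.94418/0.809017 = 6.11134 m.
The centroid is at the centre, 1.44 m below the top of the plate, so the highest point sits at y_top = 6.11134 − 1.44 = 4.67134 m along the incline.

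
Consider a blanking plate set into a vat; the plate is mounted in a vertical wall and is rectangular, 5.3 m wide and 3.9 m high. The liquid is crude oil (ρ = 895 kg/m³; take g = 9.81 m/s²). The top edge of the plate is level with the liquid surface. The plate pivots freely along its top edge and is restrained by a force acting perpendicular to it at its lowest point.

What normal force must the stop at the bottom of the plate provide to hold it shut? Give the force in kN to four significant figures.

γ = ρg = 895 × 9.81 / 1000 = 8.77995 kN/m³.
The centroid lies 3.9/2 = 1.95 m below the top edge, so the centroid depth is h_c = 1.95 m.
A = 5.3 × 3.9 = 20.67 m².
Resultant F = γ·h_c·A = 8.77995 × 1.95 × 20.67 = 353.889 kN.
I_c = b·h³/12 = 5.3 × 3.9³/12 = 26.1992 m⁴.
Centre of pressure: y_p = y_c + I_c/(y_c·A) = 1.95 + 26.1992/(1.95 × 20.67) = 1.95 + 0.649999 = 2.6 m along the plane.
The resultant acts 1.95 + 0.649999 = 2.6 m (along the plate) below the hinge at the top edge, so the moment about the hinge is M = F × 2.6 = 353.889 × 2.6 = 920.111 kN·m.
A normal force at the bottom, 3.9 m from the hinge, must supply this moment: P = 920.111/3.9 = 235.926 kN.

P ≈ 235.9 kN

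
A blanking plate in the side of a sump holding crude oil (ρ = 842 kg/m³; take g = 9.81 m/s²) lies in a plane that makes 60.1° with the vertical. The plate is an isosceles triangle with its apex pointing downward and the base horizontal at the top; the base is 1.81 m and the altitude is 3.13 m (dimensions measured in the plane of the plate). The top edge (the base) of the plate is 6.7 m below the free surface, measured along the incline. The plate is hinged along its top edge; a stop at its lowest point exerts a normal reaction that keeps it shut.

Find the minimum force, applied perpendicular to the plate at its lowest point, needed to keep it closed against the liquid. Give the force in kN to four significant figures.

P ≈ 32.13 kN

γ = ρg = 842 × 9.81 / 1000 = 8.26002 kN/m³.
The plate makes 60.1° with the vertical, i.e. θ = 90° − 60.1° = 29.9° to the horizontal. Measuring y along the incline from the free-surface line, vertical depth h = y·sinθ with sinθ = 0.498488.
With the apex down, the centroid sits h/3 = 3.13/3 = 1.04333 m below the base (the top edge), so y_c = 6.7 + 1.04333 = 7.74333 m and h_c = 7.74333 × 0.498488 = 3.85996 m.
A = ½ × 1.81 × 3.13 = 2.83265 m².
Resultant F = γ·h_c·A = 8.26002 × 3.85996 × 2.83265 = 90.3144 kN.
I_c = b·h³/36 = 1.81 × 3.13³/36 = 1.54173 m⁴.
Centre of pressure: y_p = y_c + I_c/(y_c·A) = 7.74333 + 1.54173/(7.74333 × 2.83265) = 7.74333 + 0.070289 = 7.81362 m along the plane.
The resultant acts 1.04333 + 0.070289 = 1.11362 m (along the plate) below the hinge at the top edge, so the moment about the hinge is M = F × 1.11362 = 90.3144 × 1.11362 = 100.576 kN·m.
A normal force at the bottom, 3.13 m from the hinge, must supply this moment: P = 100.576/3.13 = 32.1329 kN.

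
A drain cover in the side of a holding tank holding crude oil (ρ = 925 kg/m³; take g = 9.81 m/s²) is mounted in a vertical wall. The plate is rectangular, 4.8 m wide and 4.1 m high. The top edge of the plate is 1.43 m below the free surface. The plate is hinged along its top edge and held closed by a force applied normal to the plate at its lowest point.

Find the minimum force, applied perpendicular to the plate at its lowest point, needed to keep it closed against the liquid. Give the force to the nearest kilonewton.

γ = ρg = 925 × 9.81 / 1000 = 9.07425 kN/m³.
The centroid lies 4.1/2 = 2.05 m below the top edge, so the centroid depth is h_c = 1.43 + 2.05 = 3.48 m.
A = 4.8 × 4.1 = 19.68 m².
Resultant F = γ·h_c·A = 9.07425 × 3.48 × 19.68 = 621.463 kN.
I_c = b·h³/12 = 4.8 × 4.1³/12 = 27.5684 m⁴.
Centre of pressure: y_p = y_c + I_c/(y_c·A) = 3.48 + 27.5684/(3.48 × 19.68) = 3.48 + 0.402538 = 3.88254 m along the plane.
The resultant acts 2.05 + 0.402538 = 2.45254 m (along the plate) below the hinge at the top edge, so the moment about the hinge is M = F × 2.45254 = 621.463 × 2.45254 = 1524.16 kN·m.
A normal force at the bottom, 4.1 m from the hinge, must supply this moment: P = 1524.16/4.1 = 371.746 kN.

P ≈ 372 kN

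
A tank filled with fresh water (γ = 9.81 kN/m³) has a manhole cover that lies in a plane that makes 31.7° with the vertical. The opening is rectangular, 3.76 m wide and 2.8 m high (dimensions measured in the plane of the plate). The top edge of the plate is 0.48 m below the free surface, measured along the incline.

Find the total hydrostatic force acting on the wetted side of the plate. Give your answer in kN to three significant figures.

F ≈ 165 kN

γ = 9.81 kN/m³.
The plate makes 31.7° with the vertical, i.e. θ = 90° − 31.7° = 58.3° to the horizontal. Measuring y along the incline from the free-surface line, vertical depth h = y·sinθ with sinθ = 0.850811.
The centroid lies 2.8/2 = 1.4 m below the top edge, so y_c = 0.48 + 1.4 = 1.88 m and h_c = 1.88 × 0.850811 = 1.59952 m.
A = 3.76 × 2.8 = 10.528 m².
Resultant F = γ·h_c·A = 9.81 × 1.59952 × 10.528 = 165.198 kN.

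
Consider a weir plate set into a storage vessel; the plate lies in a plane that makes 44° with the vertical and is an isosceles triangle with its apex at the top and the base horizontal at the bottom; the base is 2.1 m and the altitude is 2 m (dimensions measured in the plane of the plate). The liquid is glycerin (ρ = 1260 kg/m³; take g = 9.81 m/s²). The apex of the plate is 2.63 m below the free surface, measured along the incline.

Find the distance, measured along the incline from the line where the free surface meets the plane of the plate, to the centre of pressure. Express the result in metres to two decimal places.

y_p = 4.02 m

γ = ρg = 1260 × 9.81 / 1000 = 12.3606 kN/m³.
The plate makes 44° with the vertical, i.e. θ = 90° − 44° = 46° to the horizontal. Measuring y along the incline from the free-surface line, vertical depth h = y·sinθ with sinθ = 0.719340.
With the apex up, the centroid sits 2h/3 = 2 × 2/3 = 1.33333 m below the apex, so y_c = 2.63 + 1.33333 = 3.96333 m and h_c = 3.96333 × 0.719340 = 2.85098 m.
A = ½ × 2.1 × 2 = 2.1 m².
Resultant F = γ·h_c·A = 12.3606 × 2.85098 × 2.1 = 74.0036 kN.
I_c = b·h³/36 = 2.1 × 2³/36 = 0.466667 m⁴.
Centre of pressure: y_p = y_c + I_c/(y_c·A) = 3.96333 + 0.466667/(3.96333 × 2.1) = 3.96333 + 0.0560696 = 4.0194 m along the plane.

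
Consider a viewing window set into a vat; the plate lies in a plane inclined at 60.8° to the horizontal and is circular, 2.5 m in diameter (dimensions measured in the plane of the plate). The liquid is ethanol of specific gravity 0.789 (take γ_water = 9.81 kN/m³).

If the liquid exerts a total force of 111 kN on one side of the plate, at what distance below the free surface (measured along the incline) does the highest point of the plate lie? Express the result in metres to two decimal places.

γ = 0.789 × 9.81 = 7.74009 kN/m³.
A = π(1.25)² = 4.90874 m².
From F = γ·h_c·A, the centroid depth is h_c = 111/(7.74009 × 4.90874) = 2.92151 m.
Let θ = 60.8° be the plate's angle to the horizontal; measure y along the incline from where the plane meets the free surface. Vertical depth h = y·sinθ with sinθ = 0.872922.
Along the incline, y_c = h_c/sinθ = 2.92151/0.872922 = 3.34682 m.
The centroid is at the centre, 1.25 m below the top of the plate, so the highest point sits at y_top = 3.34682 − 1.25 = 2.09682 m along the incline.

y_top ≈ 2.10 m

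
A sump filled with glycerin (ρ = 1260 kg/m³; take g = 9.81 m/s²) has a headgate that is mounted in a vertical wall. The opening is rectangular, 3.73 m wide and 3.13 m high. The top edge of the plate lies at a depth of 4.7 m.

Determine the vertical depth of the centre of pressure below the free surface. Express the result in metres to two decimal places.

h_p = 6.40 m

γ = ρg = 1260 × 9.81 / 1000 = 12.3606 kN/m³.
The centroid lies 3.13/2 = 1.565 m below the top edge, so the centroid depth is h_c = 4.7 + 1.565 = 6.265 m.
A = 3.73 × 3.13 = 11.6749 m².
Resultant F = γ·h_c·A = 12.3606 × 6.265 × 11.6749 = 904.094 kN.
I_c = b·h³/12 = 3.73 × 3.13³/12 = 9.53149 m⁴.
Centre of pressure: y_p = y_c + I_c/(y_c·A) = 6.265 + 9.53149/(6.265 × 11.6749) = 6.265 + 0.130313 = 6.39531 m along the plane.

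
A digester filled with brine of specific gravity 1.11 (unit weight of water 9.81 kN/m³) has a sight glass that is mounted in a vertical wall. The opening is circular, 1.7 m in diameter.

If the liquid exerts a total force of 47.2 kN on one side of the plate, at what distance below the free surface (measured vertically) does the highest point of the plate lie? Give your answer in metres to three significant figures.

γ = 1.11 × 9.81 = 10.8891 kN/m³.
A = π(0.85)² = 2.2698 m².
From F = γ·h_c·A, the centroid depth is h_c = 47.2/(10.8891 × 2.2698) = 1.90969 m.
The centroid is at the centre, 0.85 m below the top of the plate, so the highest point sits at h_top = 1.90969 − 0.85 = 1.05969 m below the surface.

d_top ≈ 1.06 m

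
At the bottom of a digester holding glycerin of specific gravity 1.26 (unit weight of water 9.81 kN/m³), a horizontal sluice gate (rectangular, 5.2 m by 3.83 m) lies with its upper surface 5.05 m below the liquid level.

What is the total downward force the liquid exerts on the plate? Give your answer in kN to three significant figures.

F ≈ 1240 kN

γ = 1.26 × 9.81 = 12.3606 kN/m³.
The plate is horizontal, so pressure is uniform at p = γ·h = 12.3606 × 5.05 = 62.421 kN/m².
A = 5.2 × 3.83 = 19.916 m².
F = p·A = 62.421 × 19.916 = 1243.18 kN.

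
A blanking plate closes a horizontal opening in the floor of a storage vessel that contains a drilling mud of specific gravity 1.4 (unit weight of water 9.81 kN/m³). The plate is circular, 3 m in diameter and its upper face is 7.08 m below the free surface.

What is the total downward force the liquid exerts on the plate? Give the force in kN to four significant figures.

F ≈ 687.3 kN

γ = 1.4 × 9.81 = 13.734 kN/m³.
The plate is horizontal, so pressure is uniform at p = γ·h = 13.734 × 7.08 = 97.2367 kN/m².
A = π(1.5)² = 7.06858 m².
F = p·A = 97.2367 × 7.06858 = 687.325 kN.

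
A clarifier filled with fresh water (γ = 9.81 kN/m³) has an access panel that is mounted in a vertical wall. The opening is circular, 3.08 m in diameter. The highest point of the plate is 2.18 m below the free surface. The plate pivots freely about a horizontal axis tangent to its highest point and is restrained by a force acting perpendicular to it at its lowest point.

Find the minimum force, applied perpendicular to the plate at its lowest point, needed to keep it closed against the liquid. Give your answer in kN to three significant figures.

γ = 9.81 kN/m³.
The centroid is at the centre, 1.54 m below the top of the plate, so the centroid depth is h_c = 2.18 + 1.54 = 3.72 m.
A = π(1.54)² = 7.4506 m².
Resultant F = γ·h_c·A = 9.81 × 3.72 × 7.4506 = 271.896 kN.
I_c = πr⁴/4 = π × 1.54⁴/4 = 4.41746 m⁴.
Centre of pressure: y_p = y_c + I_c/(y_c·A) = 3.72 + 4.41746/(3.72 × 7.4506) = 3.72 + 0.159382 = 3.87938 m along the plane.
The resultant acts 1.54 + 0.159382 = 1.69938 m (along the plate) below the hinge at the top edge, so the moment about the hinge is M = F × 1.69938 = 271.896 × 1.69938 = 462.055 kN·m.
A normal force at the bottom, 3.08 m from the hinge, must supply this moment: P = 462.055/3.08 = 150.018 kN.

P ≈ 150 kN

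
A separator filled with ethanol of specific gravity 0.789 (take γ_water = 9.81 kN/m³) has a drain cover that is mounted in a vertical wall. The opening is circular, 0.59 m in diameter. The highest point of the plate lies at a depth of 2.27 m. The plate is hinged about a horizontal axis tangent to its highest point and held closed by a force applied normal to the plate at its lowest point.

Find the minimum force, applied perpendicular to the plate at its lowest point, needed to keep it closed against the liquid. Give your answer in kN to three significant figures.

γ = 0.789 × 9.81 = 7.74009 kN/m³.
The centroid is at the centre, 0.295 m below the top of the plate, so the centroid depth is h_c = 2.27 + 0.295 = 2.565 m.
A = π(0.295)² = 0.273397 m².
Resultant F = γ·h_c·A = 7.74009 × 2.565 × 0.273397 = 5.42784 kN.
I_c = πr⁴/4 = π × 0.295⁴/4 = 0.0059481 m⁴.
Centre of pressure: y_p = y_c + I_c/(y_c·A) = 2.565 + 0.0059481/(2.565 × 0.273397) = 2.565 + 0.00848198 = 2.57348 m along the plane.
The resultant acts 0.295 + 0.00848198 = 0.303482 m (along the plate) below the hinge at the top edge, so the moment about the hinge is M = F × 0.303482 = 5.42784 × 0.303482 = 1.64725 kN·m.
A normal force at the bottom, 0.59 m from the hinge, must supply this moment: P = 1.64725/0.59 = 2.79195 kN.

P ≈ 2.79 kN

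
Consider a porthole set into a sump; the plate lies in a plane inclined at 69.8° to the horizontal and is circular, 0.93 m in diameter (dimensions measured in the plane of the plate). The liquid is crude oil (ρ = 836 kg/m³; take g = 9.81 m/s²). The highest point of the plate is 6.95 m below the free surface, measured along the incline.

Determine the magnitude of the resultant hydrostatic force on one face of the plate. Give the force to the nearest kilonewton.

γ = ρg = 836 × 9.81 / 1000 = 8.20116 kN/m³.
Let θ = 69.8° be the plate's angle to the horizontal; measure y along the incline from where the plane meets the free surface. Vertical depth h = y·sinθ with sinθ = 0.938493.
The centroid is at the centre, 0.465 m below the top of the plate, so y_c = 6.95 + 0.465 = 7.415 m and h_c = 7.415 × 0.938493 = 6.95893 m.
A = π(0.465)² = 0.679291 m².
Resultant F = γ·h_c·A = 8.20116 × 6.95893 × 0.679291 = 38.768 kN.

F ≈ 39 kN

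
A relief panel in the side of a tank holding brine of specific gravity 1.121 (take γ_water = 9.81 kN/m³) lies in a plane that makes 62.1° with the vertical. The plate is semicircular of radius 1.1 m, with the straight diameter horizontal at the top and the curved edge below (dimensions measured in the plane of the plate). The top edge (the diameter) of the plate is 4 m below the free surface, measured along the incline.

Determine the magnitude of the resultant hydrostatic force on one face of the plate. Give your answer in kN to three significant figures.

F ≈ 43.7 kN

γ = 1.121 × 9.81 = 10.99701 kN/m³.
The plate makes 62.1° with the vertical, i.e. θ = 90° − 62.1° = 27.9° to the horizontal. Measuring y along the incline from the free-surface line, vertical depth h = y·sinθ with sinθ = 0.467930.
The centroid of a semicircle lies 4r/(3π) = 0.466854 m from the diameter, here below the top edge, so y_c = 4 + 0.466854 = 4.46685 m and h_c = 4.46685 × 0.467930 = 2.09017 m.
A = πr²/2 = π × 1.1²/2 = 1.90066 m².
Resultant F = γ·h_c·A = 10.99701 × 2.09017 × 1.90066 = 43.6878 kN.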